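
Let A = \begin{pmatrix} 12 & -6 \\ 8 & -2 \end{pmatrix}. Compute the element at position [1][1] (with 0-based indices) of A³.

Characteristic polynomial: t^2 - 10t + 24 = (t - 6)(t - 4), so the eigenvalues are 4, 6.
t=6: eigenvector (1, 1).
t=4: eigenvector (3, 4).
P = [[1, 3], [1, 4]], D = diag(6, 4), P⁻¹ = [[4, -3], [-1, 1]].
A³ = P·diag(216, 64)·P⁻¹ = [[672, -456], [608, -392]].
The requested entry is -392.

-392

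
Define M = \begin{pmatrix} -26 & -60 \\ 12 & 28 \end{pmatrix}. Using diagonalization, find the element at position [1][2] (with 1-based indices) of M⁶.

Characteristic polynomial: s^2 - 2s - 8 = (s - 4)(s + 2), so the eigenvalues are -2, 4.
s=4: eigenvector (-2, 1).
s=-2: eigenvector (5, -2).
P = [[-2, 5], [1, -2]], D = diag(4, -2), P⁻¹ = [[2, 5], [1, 2]].
M⁶ = P·diag(4096, 64)·P⁻¹ = [[-16064, -40320], [8064, 20224]].
The requested entry is -40320.

-40320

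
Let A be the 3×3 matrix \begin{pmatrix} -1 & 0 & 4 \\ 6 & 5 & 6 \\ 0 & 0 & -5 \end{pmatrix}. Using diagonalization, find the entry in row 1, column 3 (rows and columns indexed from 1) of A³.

124

Characteristic polynomial: r^3 + r^2 - 25r - 25 = (r - 5)(r + 1)(r + 5), so the eigenvalues are -5, -1, 5.
r=-1: eigenvector (1, -1, 0).
r=5: eigenvector (0, 1, 0).
r=-5: eigenvector (-1, 0, 1).
P = [[1, 0, -1], [-1, 1, 0], [0, 0, 1]], D = diag(-1, 5, -5), P⁻¹ = [[1, 0, 1], [1, 1, 1], [0, 0, 1]].
A³ = P·diag(-1, 125, -125)·P⁻¹ = [[-1, 0, 124], [126, 125, 126], [0, 0, -125]].
The requested entry is 124.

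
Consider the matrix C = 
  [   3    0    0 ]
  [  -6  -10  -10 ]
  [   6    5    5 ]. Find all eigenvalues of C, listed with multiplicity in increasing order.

-5, 0, 3

Characteristic polynomial: p(s) = s^3 + 2s^2 - 15s = s(s - 3)(s + 5).
Roots (with multiplicity): -5, 0, 3.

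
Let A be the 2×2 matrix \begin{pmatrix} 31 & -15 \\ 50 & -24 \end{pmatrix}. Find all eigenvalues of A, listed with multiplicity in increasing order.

1, 6

Characteristic polynomial: p(t) = t^2 - 7t + 6 = (t - 6)(t - 1).
Roots (with multiplicity): 1, 6.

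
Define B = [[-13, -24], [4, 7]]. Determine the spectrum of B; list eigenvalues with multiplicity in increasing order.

Characteristic polynomial: p(s) = s^2 + 6s + 5 = (s + 1)(s + 5).
Roots (with multiplicity): -5, -1.

-5, -1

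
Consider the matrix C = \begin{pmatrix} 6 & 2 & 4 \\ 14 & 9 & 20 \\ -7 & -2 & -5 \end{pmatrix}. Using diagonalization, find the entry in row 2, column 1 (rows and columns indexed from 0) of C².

Characteristic polynomial: t^3 - 10t^2 + 19t + 30 = (t - 6)(t - 5)(t + 1), so the eigenvalues are -1, 5, 6.
t=6: eigenvector (1, 2, -1).
t=5: eigenvector (-2, -3, 2).
t=-1: eigenvector (0, -2, 1).
P = [[1, -2, 0], [2, -3, -2], [-1, 2, 1]], D = diag(6, 5, -1), P⁻¹ = [[1, 2, 4], [0, 1, 2], [1, 0, 1]].
C² = P·diag(36, 25, 1)·P⁻¹ = [[36, 22, 44], [70, 69, 136], [-35, -22, -43]].
The requested entry is -22.

-22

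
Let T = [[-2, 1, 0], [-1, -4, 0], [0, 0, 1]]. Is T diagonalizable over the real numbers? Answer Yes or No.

No

Characteristic polynomial: p(s) = s^3 + 5s^2 + 3s - 9 = (s - 1)(s + 3)^2.
s = -3 has algebraic multiplicity 2; rank(T + 3I) = 2, so geometric multiplicity = 1.
Geometric multiplicity < algebraic multiplicity, so T is not diagonalizable.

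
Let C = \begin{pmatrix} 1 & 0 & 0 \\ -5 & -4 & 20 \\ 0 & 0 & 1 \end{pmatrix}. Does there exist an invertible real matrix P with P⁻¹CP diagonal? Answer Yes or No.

Yes

Characteristic polynomial: p(r) = r^3 + 2r^2 - 7r + 4 = (r - 1)^2(r + 4).
r = 1 has algebraic multiplicity 2; rank(C − 1I) = 1, so geometric multiplicity = 2.
Every eigenvalue has geometric = algebraic multiplicity, so C is diagonalizable.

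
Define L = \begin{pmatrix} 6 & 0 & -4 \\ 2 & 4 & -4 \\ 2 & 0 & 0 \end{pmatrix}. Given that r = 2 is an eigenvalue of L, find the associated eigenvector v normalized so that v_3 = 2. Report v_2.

L − 2I = [[4, 0, -4], [2, 2, -4], [2, 0, -2]].
Solving (L − 2I)v = 0 gives the eigenspace spanned by (2, 2, 2).
With v_3 = 2, v = (2, 2, 2), so v_2 = 2.

2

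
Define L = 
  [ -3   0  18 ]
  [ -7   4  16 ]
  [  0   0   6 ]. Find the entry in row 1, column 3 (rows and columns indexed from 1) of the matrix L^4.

Characteristic polynomial: r^3 - 7r^2 - 6r + 72 = (r - 6)(r - 4)(r + 3), so the eigenvalues are -3, 4, 6.
r=-3: eigenvector (1, 1, 0).
r=6: eigenvector (2, 1, 1).
r=4: eigenvector (0, 1, 0).
P = [[1, 2, 0], [1, 1, 1], [0, 1, 0]], D = diag(-3, 6, 4), P⁻¹ = [[1, 0, -2], [0, 0, 1], [-1, 1, 1]].
L⁴ = P·diag(81, 1296, 256)·P⁻¹ = [[81, 0, 2430], [-175, 256, 1390], [0, 0, 1296]].
The requested entry is 2430.

2430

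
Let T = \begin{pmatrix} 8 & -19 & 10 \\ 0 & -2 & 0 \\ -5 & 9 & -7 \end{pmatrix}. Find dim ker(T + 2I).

1

T + 2I = [[10, -19, 10], [0, 0, 0], [-5, 9, -5]].
This matrix has rank 2, so its null space has dimension 3 − 2 = 1.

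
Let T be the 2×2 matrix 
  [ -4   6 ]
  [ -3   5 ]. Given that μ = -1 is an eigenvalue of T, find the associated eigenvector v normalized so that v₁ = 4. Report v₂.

2

T + 1I = [[-3, 6], [-3, 6]].
Solving (T + 1I)v = 0 gives the eigenspace spanned by (4, 2).
With v₁ = 4, v = (4, 2), so v₂ = 2.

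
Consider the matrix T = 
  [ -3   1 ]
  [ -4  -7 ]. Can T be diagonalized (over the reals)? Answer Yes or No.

No

Characteristic polynomial: p(λ) = λ^2 + 10λ + 25 = (λ + 5)^2.
λ = -5 has algebraic multiplicity 2; rank(T + 5I) = 1, so geometric multiplicity = 1.
Geometric multiplicity < algebraic multiplicity, so T is not diagonalizable.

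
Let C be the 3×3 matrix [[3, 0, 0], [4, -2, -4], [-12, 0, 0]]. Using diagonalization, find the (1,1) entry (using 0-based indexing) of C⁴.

Characteristic polynomial: s^3 - s^2 - 6s = s(s - 3)(s + 2), so the eigenvalues are -2, 0, 3.
s=3: eigenvector (1, 4, -4).
s=-2: eigenvector (0, 1, 0).
s=0: eigenvector (0, -2, 1).
P = [[1, 0, 0], [4, 1, -2], [-4, 0, 1]], D = diag(3, -2, 0), P⁻¹ = [[1, 0, 0], [4, 1, 2], [4, 0, 1]].
C⁴ = P·diag(81, 16, 0)·P⁻¹ = [[81, 0, 0], [388, 16, 32], [-324, 0, 0]].
The requested entry is 16.

16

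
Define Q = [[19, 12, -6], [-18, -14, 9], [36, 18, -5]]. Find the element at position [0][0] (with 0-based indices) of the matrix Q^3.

Characteristic polynomial: t^3 - 21t + 20 = (t - 4)(t - 1)(t + 5), so the eigenvalues are -5, 1, 4.
t=-5: eigenvector (1, -2, 0).
t=1: eigenvector (-1, 3, 3).
t=4: eigenvector (0, 1, 2).
P = [[1, -1, 0], [-2, 3, 1], [0, 3, 2]], D = diag(-5, 1, 4), P⁻¹ = [[-3, -2, 1], [-4, -2, 1], [6, 3, -1]].
Q³ = P·diag(-125, 1, 64)·P⁻¹ = [[379, 252, -126], [-378, -314, 189], [756, 378, -125]].
The requested entry is 379.

379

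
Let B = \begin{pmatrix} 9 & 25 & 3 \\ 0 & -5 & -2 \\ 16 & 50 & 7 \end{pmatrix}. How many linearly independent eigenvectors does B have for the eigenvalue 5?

1

B − 5I = [[4, 25, 3], [0, -10, -2], [16, 50, 2]].
This matrix has rank 2, so its null space has dimension 3 − 2 = 1.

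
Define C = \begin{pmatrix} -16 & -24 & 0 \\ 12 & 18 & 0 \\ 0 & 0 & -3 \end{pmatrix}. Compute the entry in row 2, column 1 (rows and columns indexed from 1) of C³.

Characteristic polynomial: t^3 + t^2 - 6t = t(t - 2)(t + 3), so the eigenvalues are -3, 0, 2.
t=0: eigenvector (-3, 2, 0).
t=-3: eigenvector (0, 0, 1).
t=2: eigenvector (4, -3, 0).
P = [[-3, 0, 4], [2, 0, -3], [0, 1, 0]], D = diag(0, -3, 2), P⁻¹ = [[-3, -4, 0], [0, 0, 1], [-2, -3, 0]].
C³ = P·diag(0, -27, 8)·P⁻¹ = [[-64, -96, 0], [48, 72, 0], [0, 0, -27]].
The requested entry is 48.

48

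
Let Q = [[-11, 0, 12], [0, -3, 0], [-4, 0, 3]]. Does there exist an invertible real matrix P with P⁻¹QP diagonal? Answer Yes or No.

Yes

Characteristic polynomial: p(s) = s^3 + 11s^2 + 39s + 45 = (s + 3)^2(s + 5).
s = -3 has algebraic multiplicity 2; rank(Q + 3I) = 1, so geometric multiplicity = 2.
Every eigenvalue has geometric = algebraic multiplicity, so Q is diagonalizable.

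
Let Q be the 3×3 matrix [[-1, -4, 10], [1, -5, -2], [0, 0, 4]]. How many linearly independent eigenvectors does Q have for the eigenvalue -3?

Q + 3I = [[2, -4, 10], [1, -2, -2], [0, 0, 7]].
This matrix has rank 2, so its null space has dimension 3 − 2 = 1.

1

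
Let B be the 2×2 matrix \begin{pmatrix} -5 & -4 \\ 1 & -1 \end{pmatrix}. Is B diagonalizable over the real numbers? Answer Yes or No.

Characteristic polynomial: p(λ) = λ^2 + 6λ + 9 = (λ + 3)^2.
λ = -3 has algebraic multiplicity 2; rank(B + 3I) = 1, so geometric multiplicity = 1.
Geometric multiplicity < algebraic multiplicity, so B is not diagonalizable.

No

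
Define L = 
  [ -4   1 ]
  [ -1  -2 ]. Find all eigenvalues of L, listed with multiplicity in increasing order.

Characteristic polynomial: p(s) = s^2 + 6s + 9 = (s + 3)^2.
Roots (with multiplicity): -3, -3.

-3, -3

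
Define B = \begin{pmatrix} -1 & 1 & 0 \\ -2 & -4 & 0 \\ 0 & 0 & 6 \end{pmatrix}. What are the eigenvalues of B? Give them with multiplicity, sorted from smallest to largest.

-3, -2, 6

Characteristic polynomial: p(s) = s^3 - s^2 - 24s - 36 = (s - 6)(s + 2)(s + 3).
Roots (with multiplicity): -3, -2, 6.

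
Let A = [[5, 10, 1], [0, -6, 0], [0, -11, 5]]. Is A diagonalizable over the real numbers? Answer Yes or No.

No

Characteristic polynomial: p(t) = t^3 - 4t^2 - 35t + 150 = (t - 5)^2(t + 6).
t = 5 has algebraic multiplicity 2; rank(A − 5I) = 2, so geometric multiplicity = 1.
Geometric multiplicity < algebraic multiplicity, so A is not diagonalizable.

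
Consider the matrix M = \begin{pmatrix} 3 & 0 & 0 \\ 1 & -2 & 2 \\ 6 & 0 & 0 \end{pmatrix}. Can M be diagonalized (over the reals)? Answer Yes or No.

Yes

Characteristic polynomial: p(s) = s^3 - s^2 - 6s = s(s - 3)(s + 2).
All 3 eigenvalues are distinct, so M is diagonalizable.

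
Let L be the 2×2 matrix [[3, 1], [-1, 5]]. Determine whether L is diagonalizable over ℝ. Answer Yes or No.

No

Characteristic polynomial: p(s) = s^2 - 8s + 16 = (s - 4)^2.
s = 4 has algebraic multiplicity 2; rank(L − 4I) = 1, so geometric multiplicity = 1.
Geometric multiplicity < algebraic multiplicity, so L is not diagonalizable.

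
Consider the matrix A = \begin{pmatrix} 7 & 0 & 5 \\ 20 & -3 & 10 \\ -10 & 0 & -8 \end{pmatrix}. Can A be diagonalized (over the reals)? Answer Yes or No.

Characteristic polynomial: p(t) = t^3 + 4t^2 - 3t - 18 = (t - 2)(t + 3)^2.
t = -3 has algebraic multiplicity 2; rank(A + 3I) = 1, so geometric multiplicity = 2.
Every eigenvalue has geometric = algebraic multiplicity, so A is diagonalizable.

Yes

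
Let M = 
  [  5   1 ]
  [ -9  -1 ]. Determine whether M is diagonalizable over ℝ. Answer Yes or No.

No

Characteristic polynomial: p(μ) = μ^2 - 4μ + 4 = (μ - 2)^2.
μ = 2 has algebraic multiplicity 2; rank(M − 2I) = 1, so geometric multiplicity = 1.
Geometric multiplicity < algebraic multiplicity, so M is not diagonalizable.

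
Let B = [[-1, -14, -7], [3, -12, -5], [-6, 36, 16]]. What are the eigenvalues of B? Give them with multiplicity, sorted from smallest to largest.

Characteristic polynomial: p(λ) = λ^3 - 3λ^2 - 16λ - 12 = (λ - 6)(λ + 1)(λ + 2).
Roots (with multiplicity): -2, -1, 6.

-2, -1, 6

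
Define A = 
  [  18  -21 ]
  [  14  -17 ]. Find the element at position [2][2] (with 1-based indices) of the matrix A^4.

Characteristic polynomial: r^2 - r - 12 = (r - 4)(r + 3), so the eigenvalues are -3, 4.
r=4: eigenvector (-3, -2).
r=-3: eigenvector (1, 1).
P = [[-3, 1], [-2, 1]], D = diag(4, -3), P⁻¹ = [[-1, 1], [-2, 3]].
A⁴ = P·diag(256, 81)·P⁻¹ = [[606, -525], [350, -269]].
The requested entry is -269.

-269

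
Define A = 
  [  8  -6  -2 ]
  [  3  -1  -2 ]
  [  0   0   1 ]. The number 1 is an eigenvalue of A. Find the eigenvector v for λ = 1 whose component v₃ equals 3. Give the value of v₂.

6

A − 1I = [[7, -6, -2], [3, -2, -2], [0, 0, 0]].
Solving (A − 1I)v = 0 gives the eigenspace spanned by (6, 6, 3).
With v₃ = 3, v = (6, 6, 3), so v₂ = 6.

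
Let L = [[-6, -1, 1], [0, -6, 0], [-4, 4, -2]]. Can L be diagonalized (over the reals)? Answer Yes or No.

Characteristic polynomial: p(s) = s^3 + 14s^2 + 64s + 96 = (s + 4)^2(s + 6).
s = -4 has algebraic multiplicity 2; rank(L + 4I) = 2, so geometric multiplicity = 1.
Geometric multiplicity < algebraic multiplicity, so L is not diagonalizable.

No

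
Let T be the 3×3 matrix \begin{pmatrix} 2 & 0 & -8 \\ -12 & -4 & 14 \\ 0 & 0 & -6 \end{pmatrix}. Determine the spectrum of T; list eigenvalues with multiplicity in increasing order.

Characteristic polynomial: p(r) = r^3 + 8r^2 + 4r - 48 = (r - 2)(r + 4)(r + 6).
Roots (with multiplicity): -6, -4, 2.

-6, -4, 2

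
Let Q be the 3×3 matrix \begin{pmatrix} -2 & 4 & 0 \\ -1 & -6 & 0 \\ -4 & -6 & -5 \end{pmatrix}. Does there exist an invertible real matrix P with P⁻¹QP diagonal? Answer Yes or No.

Characteristic polynomial: p(λ) = λ^3 + 13λ^2 + 56λ + 80 = (λ + 4)^2(λ + 5).
λ = -4 has algebraic multiplicity 2; rank(Q + 4I) = 2, so geometric multiplicity = 1.
Geometric multiplicity < algebraic multiplicity, so Q is not diagonalizable.

No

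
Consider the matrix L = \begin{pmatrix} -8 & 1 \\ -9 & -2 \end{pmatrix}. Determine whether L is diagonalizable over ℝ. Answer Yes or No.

Characteristic polynomial: p(t) = t^2 + 10t + 25 = (t + 5)^2.
t = -5 has algebraic multiplicity 2; rank(L + 5I) = 1, so geometric multiplicity = 1.
Geometric multiplicity < algebraic multiplicity, so L is not diagonalizable.

No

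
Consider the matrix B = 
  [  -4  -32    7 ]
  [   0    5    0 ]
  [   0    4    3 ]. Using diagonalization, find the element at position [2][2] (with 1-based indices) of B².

Characteristic polynomial: t^3 - 4t^2 - 17t + 60 = (t - 5)(t - 3)(t + 4), so the eigenvalues are -4, 3, 5.
t=3: eigenvector (1, 0, 1).
t=5: eigenvector (-2, 1, 2).
t=-4: eigenvector (1, 0, 0).
P = [[1, -2, 1], [0, 1, 0], [1, 2, 0]], D = diag(3, 5, -4), P⁻¹ = [[0, -2, 1], [0, 1, 0], [1, 4, -1]].
B² = P·diag(9, 25, 16)·P⁻¹ = [[16, -4, -7], [0, 25, 0], [0, 32, 9]].
The requested entry is 25.

25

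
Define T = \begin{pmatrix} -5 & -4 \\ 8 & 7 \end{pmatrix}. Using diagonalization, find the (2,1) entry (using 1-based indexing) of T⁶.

1456

Characteristic polynomial: μ^2 - 2μ - 3 = (μ - 3)(μ + 1), so the eigenvalues are -1, 3.
μ=-1: eigenvector (1, -1).
μ=3: eigenvector (-1, 2).
P = [[1, -1], [-1, 2]], D = diag(-1, 3), P⁻¹ = [[2, 1], [1, 1]].
T⁶ = P·diag(1, 729)·P⁻¹ = [[-727, -728], [1456, 1457]].
The requested entry is 1456.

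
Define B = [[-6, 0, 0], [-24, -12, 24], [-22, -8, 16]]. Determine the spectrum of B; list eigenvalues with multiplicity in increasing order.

-6, 0, 4

Characteristic polynomial: p(s) = s^3 + 2s^2 - 24s = s(s - 4)(s + 6).
Roots (with multiplicity): -6, 0, 4.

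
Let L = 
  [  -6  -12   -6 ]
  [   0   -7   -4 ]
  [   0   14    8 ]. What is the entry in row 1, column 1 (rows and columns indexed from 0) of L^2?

Characteristic polynomial: μ^3 + 5μ^2 - 6μ = μ(μ - 1)(μ + 6), so the eigenvalues are -6, 0, 1.
μ=1: eigenvector (0, 1, -2).
μ=-6: eigenvector (1, 0, 0).
μ=0: eigenvector (-1, 4, -7).
P = [[0, 1, -1], [1, 0, 4], [-2, 0, -7]], D = diag(1, -6, 0), P⁻¹ = [[0, -7, -4], [1, 2, 1], [0, 2, 1]].
L² = P·diag(1, 36, 0)·P⁻¹ = [[36, 72, 36], [0, -7, -4], [0, 14, 8]].
The requested entry is -7.

-7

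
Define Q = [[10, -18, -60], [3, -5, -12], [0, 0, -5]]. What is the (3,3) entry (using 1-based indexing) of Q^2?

25

Characteristic polynomial: μ^3 - 21μ + 20 = (μ - 4)(μ - 1)(μ + 5), so the eigenvalues are -5, 1, 4.
μ=4: eigenvector (3, 1, 0).
μ=1: eigenvector (2, 1, 0).
μ=-5: eigenvector (4, 0, 1).
P = [[3, 2, 4], [1, 1, 0], [0, 0, 1]], D = diag(4, 1, -5), P⁻¹ = [[1, -2, -4], [-1, 3, 4], [0, 0, 1]].
Q² = P·diag(16, 1, 25)·P⁻¹ = [[46, -90, -84], [15, -29, -60], [0, 0, 25]].
The requested entry is 25.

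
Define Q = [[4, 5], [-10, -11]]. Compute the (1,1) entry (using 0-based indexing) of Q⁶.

Characteristic polynomial: λ^2 + 7λ + 6 = (λ + 1)(λ + 6), so the eigenvalues are -6, -1.
λ=-6: eigenvector (-1, 2).
λ=-1: eigenvector (1, -1).
P = [[-1, 1], [2, -1]], D = diag(-6, -1), P⁻¹ = [[1, 1], [2, 1]].
Q⁶ = P·diag(46656, 1)·P⁻¹ = [[-46654, -46655], [93310, 93311]].
The requested entry is 93311.

93311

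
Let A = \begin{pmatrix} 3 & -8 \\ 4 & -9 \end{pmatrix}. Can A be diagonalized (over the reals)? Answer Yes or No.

Characteristic polynomial: p(t) = t^2 + 6t + 5 = (t + 1)(t + 5).
All 2 eigenvalues are distinct, so A is diagonalizable.

Yes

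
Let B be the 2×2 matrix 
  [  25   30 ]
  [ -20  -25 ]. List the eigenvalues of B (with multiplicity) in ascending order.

-5, 5

Characteristic polynomial: p(λ) = λ^2 - 25 = (λ - 5)(λ + 5).
Roots (with multiplicity): -5, 5.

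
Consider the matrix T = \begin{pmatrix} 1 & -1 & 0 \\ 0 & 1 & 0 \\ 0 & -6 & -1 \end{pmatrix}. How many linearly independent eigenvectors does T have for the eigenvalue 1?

T − 1I = [[0, -1, 0], [0, 0, 0], [0, -6, -2]].
This matrix has rank 2, so its null space has dimension 3 − 2 = 1.

1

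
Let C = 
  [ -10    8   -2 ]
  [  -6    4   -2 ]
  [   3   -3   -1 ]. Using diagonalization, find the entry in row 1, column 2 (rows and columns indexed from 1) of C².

Characteristic polynomial: λ^3 + 7λ^2 + 14λ + 8 = (λ + 1)(λ + 2)(λ + 4), so the eigenvalues are -4, -2, -1.
λ=-4: eigenvector (3, 2, -1).
λ=-2: eigenvector (1, 1, 0).
λ=-1: eigenvector (-2, -2, 1).
P = [[3, 1, -2], [2, 1, -2], [-1, 0, 1]], D = diag(-4, -2, -1), P⁻¹ = [[1, -1, 0], [0, 1, 2], [1, -1, 1]].
C² = P·diag(16, 4, 1)·P⁻¹ = [[46, -42, 6], [30, -26, 6], [-15, 15, 1]].
The requested entry is -42.

-42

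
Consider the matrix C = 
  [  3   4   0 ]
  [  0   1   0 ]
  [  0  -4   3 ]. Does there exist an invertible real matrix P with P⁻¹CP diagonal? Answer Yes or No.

Characteristic polynomial: p(r) = r^3 - 7r^2 + 15r - 9 = (r - 3)^2(r - 1).
r = 3 has algebraic multiplicity 2; rank(C − 3I) = 1, so geometric multiplicity = 2.
Every eigenvalue has geometric = algebraic multiplicity, so C is diagonalizable.

Yes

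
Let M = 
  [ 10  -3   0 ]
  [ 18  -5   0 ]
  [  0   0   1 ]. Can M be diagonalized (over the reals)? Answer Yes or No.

Yes

Characteristic polynomial: p(r) = r^3 - 6r^2 + 9r - 4 = (r - 4)(r - 1)^2.
r = 1 has algebraic multiplicity 2; rank(M − 1I) = 1, so geometric multiplicity = 2.
Every eigenvalue has geometric = algebraic multiplicity, so M is diagonalizable.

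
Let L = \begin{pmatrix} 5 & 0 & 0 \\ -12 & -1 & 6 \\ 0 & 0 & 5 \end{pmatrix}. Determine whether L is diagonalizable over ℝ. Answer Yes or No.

Characteristic polynomial: p(λ) = λ^3 - 9λ^2 + 15λ + 25 = (λ - 5)^2(λ + 1).
λ = 5 has algebraic multiplicity 2; rank(L − 5I) = 1, so geometric multiplicity = 2.
Every eigenvalue has geometric = algebraic multiplicity, so L is diagonalizable.

Yes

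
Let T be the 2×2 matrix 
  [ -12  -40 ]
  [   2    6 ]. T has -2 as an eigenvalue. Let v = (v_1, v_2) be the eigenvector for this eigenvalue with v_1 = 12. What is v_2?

T + 2I = [[-10, -40], [2, 8]].
Solving (T + 2I)v = 0 gives the eigenspace spanned by (12, -3).
With v_1 = 12, v = (12, -3), so v_2 = -3.

-3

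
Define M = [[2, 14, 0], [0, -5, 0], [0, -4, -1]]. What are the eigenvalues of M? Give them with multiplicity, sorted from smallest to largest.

-5, -1, 2

Characteristic polynomial: p(s) = s^3 + 4s^2 - 7s - 10 = (s - 2)(s + 1)(s + 5).
Roots (with multiplicity): -5, -1, 2.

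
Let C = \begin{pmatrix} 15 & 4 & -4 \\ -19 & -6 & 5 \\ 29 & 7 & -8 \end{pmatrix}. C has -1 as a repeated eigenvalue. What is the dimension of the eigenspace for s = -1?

C + 1I = [[16, 4, -4], [-19, -5, 5], [29, 7, -7]].
This matrix has rank 2, so its null space has dimension 3 − 2 = 1.

1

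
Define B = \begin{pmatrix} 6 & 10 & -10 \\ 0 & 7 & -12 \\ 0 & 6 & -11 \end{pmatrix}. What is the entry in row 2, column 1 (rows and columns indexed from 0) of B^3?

126

Characteristic polynomial: t^3 - 2t^2 - 29t + 30 = (t - 6)(t - 1)(t + 5), so the eigenvalues are -5, 1, 6.
t=6: eigenvector (1, 0, 0).
t=-5: eigenvector (0, -1, -1).
t=1: eigenvector (-2, 2, 1).
P = [[1, 0, -2], [0, -1, 2], [0, -1, 1]], D = diag(6, -5, 1), P⁻¹ = [[1, 2, -2], [0, 1, -2], [0, 1, -1]].
B³ = P·diag(216, -125, 1)·P⁻¹ = [[216, 430, -430], [0, 127, -252], [0, 126, -251]].
The requested entry is 126.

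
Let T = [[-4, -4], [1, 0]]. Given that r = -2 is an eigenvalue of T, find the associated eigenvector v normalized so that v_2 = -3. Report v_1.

6

T + 2I = [[-2, -4], [1, 2]].
Solving (T + 2I)v = 0 gives the eigenspace spanned by (6, -3).
With v_2 = -3, v = (6, -3), so v_1 = 6.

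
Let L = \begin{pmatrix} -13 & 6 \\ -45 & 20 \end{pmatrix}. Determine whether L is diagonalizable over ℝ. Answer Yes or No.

Characteristic polynomial: p(s) = s^2 - 7s + 10 = (s - 5)(s - 2).
All 2 eigenvalues are distinct, so L is diagonalizable.

Yes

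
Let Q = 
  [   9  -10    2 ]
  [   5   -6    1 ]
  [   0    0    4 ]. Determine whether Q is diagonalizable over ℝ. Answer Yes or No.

Characteristic polynomial: p(t) = t^3 - 7t^2 + 8t + 16 = (t - 4)^2(t + 1).
t = 4 has algebraic multiplicity 2; rank(Q − 4I) = 2, so geometric multiplicity = 1.
Geometric multiplicity < algebraic multiplicity, so Q is not diagonalizable.

No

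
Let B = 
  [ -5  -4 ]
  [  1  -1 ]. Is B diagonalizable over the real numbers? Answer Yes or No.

Characteristic polynomial: p(λ) = λ^2 + 6λ + 9 = (λ + 3)^2.
λ = -3 has algebraic multiplicity 2; rank(B + 3I) = 1, so geometric multiplicity = 1.
Geometric multiplicity < algebraic multiplicity, so B is not diagonalizable.

No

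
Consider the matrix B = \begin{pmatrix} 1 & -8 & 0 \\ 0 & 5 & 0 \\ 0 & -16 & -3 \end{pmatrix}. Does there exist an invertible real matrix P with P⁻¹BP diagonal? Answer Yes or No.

Characteristic polynomial: p(s) = s^3 - 3s^2 - 13s + 15 = (s - 5)(s - 1)(s + 3).
All 3 eigenvalues are distinct, so B is diagonalizable.

Yes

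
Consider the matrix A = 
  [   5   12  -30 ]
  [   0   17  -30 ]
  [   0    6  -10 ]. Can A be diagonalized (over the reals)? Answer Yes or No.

Characteristic polynomial: p(t) = t^3 - 12t^2 + 45t - 50 = (t - 5)^2(t - 2).
t = 5 has algebraic multiplicity 2; rank(A − 5I) = 1, so geometric multiplicity = 2.
Every eigenvalue has geometric = algebraic multiplicity, so A is diagonalizable.

Yes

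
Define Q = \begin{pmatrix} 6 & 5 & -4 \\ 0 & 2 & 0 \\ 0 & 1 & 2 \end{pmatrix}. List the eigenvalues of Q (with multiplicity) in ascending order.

Characteristic polynomial: p(t) = t^3 - 10t^2 + 28t - 24 = (t - 6)(t - 2)^2.
Roots (with multiplicity): 2, 2, 6.

2, 2, 6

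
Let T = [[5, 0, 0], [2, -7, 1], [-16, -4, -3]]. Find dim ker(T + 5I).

T + 5I = [[10, 0, 0], [2, -2, 1], [-16, -4, 2]].
This matrix has rank 2, so its null space has dimension 3 − 2 = 1.

1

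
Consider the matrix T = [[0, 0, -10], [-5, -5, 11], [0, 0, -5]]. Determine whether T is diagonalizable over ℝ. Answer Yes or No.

No

Characteristic polynomial: p(μ) = μ^3 + 10μ^2 + 25μ = μ(μ + 5)^2.
μ = -5 has algebraic multiplicity 2; rank(T + 5I) = 2, so geometric multiplicity = 1.
Geometric multiplicity < algebraic multiplicity, so T is not diagonalizable.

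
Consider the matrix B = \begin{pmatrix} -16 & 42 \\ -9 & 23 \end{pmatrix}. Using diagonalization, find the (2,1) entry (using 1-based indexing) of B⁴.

-1827

Characteristic polynomial: s^2 - 7s + 10 = (s - 5)(s - 2), so the eigenvalues are 2, 5.
s=2: eigenvector (7, 3).
s=5: eigenvector (2, 1).
P = [[7, 2], [3, 1]], D = diag(2, 5), P⁻¹ = [[1, -2], [-3, 7]].
B⁴ = P·diag(16, 625)·P⁻¹ = [[-3638, 8526], [-1827, 4279]].
The requested entry is -1827.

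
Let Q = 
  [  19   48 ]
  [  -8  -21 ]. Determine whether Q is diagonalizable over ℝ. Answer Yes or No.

Characteristic polynomial: p(s) = s^2 + 2s - 15 = (s - 3)(s + 5).
All 2 eigenvalues are distinct, so Q is diagonalizable.

Yes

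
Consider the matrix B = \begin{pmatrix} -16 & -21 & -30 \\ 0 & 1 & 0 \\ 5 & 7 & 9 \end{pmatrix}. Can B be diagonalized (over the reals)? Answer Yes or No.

Yes

Characteristic polynomial: p(r) = r^3 + 6r^2 - r - 6 = (r - 1)(r + 1)(r + 6).
All 3 eigenvalues are distinct, so B is diagonalizable.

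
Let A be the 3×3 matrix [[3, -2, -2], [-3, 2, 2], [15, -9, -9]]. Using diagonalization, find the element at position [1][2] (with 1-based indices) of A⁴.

80

Characteristic polynomial: s^3 + 4s^2 + 3s = s(s + 1)(s + 3), so the eigenvalues are -3, -1, 0.
s=0: eigenvector (0, 1, -1).
s=-1: eigenvector (1, -1, 3).
s=-3: eigenvector (1, -1, 4).
P = [[0, 1, 1], [1, -1, -1], [-1, 3, 4]], D = diag(0, -1, -3), P⁻¹ = [[1, 1, 0], [3, -1, -1], [-2, 1, 1]].
A⁴ = P·diag(0, 1, 81)·P⁻¹ = [[-159, 80, 80], [159, -80, -80], [-639, 321, 321]].
The requested entry is 80.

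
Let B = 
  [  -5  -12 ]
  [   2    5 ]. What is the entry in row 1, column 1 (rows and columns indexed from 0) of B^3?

5

Characteristic polynomial: μ^2 - 1 = (μ - 1)(μ + 1), so the eigenvalues are -1, 1.
μ=-1: eigenvector (-3, 1).
μ=1: eigenvector (-2, 1).
P = [[-3, -2], [1, 1]], D = diag(-1, 1), P⁻¹ = [[-1, -2], [1, 3]].
B³ = P·diag(-1, 1)·P⁻¹ = [[-5, -12], [2, 5]].
The requested entry is 5.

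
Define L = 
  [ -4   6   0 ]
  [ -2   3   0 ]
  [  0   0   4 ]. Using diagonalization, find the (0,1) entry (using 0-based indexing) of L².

Characteristic polynomial: r^3 - 3r^2 - 4r = r(r - 4)(r + 1), so the eigenvalues are -1, 0, 4.
r=0: eigenvector (-3, -2, 0).
r=4: eigenvector (0, 0, 1).
r=-1: eigenvector (2, 1, 0).
P = [[-3, 0, 2], [-2, 0, 1], [0, 1, 0]], D = diag(0, 4, -1), P⁻¹ = [[1, -2, 0], [0, 0, 1], [2, -3, 0]].
L² = P·diag(0, 16, 1)·P⁻¹ = [[4, -6, 0], [2, -3, 0], [0, 0, 16]].
The requested entry is -6.

-6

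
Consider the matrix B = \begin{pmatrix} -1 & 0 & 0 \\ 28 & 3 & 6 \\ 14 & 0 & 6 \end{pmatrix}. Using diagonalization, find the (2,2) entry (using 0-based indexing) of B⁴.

Characteristic polynomial: t^3 - 8t^2 + 9t + 18 = (t - 6)(t - 3)(t + 1), so the eigenvalues are -1, 3, 6.
t=-1: eigenvector (1, -4, -2).
t=3: eigenvector (0, 1, 0).
t=6: eigenvector (0, 2, 1).
P = [[1, 0, 0], [-4, 1, 2], [-2, 0, 1]], D = diag(-1, 3, 6), P⁻¹ = [[1, 0, 0], [0, 1, -2], [2, 0, 1]].
B⁴ = P·diag(1, 81, 1296)·P⁻¹ = [[1, 0, 0], [5180, 81, 2430], [2590, 0, 1296]].
The requested entry is 1296.

1296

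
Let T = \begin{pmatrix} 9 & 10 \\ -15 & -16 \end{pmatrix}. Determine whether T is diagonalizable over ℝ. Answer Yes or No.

Yes

Characteristic polynomial: p(r) = r^2 + 7r + 6 = (r + 1)(r + 6).
All 2 eigenvalues are distinct, so T is diagonalizable.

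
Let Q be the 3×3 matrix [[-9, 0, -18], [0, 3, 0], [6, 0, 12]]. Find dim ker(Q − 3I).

2

Q − 3I = [[-12, 0, -18], [0, 0, 0], [6, 0, 9]].
This matrix has rank 1, so its null space has dimension 3 − 1 = 2.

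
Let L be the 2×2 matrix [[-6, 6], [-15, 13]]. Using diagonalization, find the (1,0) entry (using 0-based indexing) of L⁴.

-2625

Characteristic polynomial: s^2 - 7s + 12 = (s - 4)(s - 3), so the eigenvalues are 3, 4.
s=3: eigenvector (-2, -3).
s=4: eigenvector (3, 5).
P = [[-2, 3], [-3, 5]], D = diag(3, 4), P⁻¹ = [[-5, 3], [-3, 2]].
L⁴ = P·diag(81, 256)·P⁻¹ = [[-1494, 1050], [-2625, 1831]].
The requested entry is -2625.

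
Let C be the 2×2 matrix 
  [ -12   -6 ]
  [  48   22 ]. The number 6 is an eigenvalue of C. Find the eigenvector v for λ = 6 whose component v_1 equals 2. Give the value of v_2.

C − 6I = [[-18, -6], [48, 16]].
Solving (C − 6I)v = 0 gives the eigenspace spanned by (2, -6).
With v_1 = 2, v = (2, -6), so v_2 = -6.

-6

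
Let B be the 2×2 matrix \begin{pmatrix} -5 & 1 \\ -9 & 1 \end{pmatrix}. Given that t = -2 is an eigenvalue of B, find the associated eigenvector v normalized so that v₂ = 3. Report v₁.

B + 2I = [[-3, 1], [-9, 3]].
Solving (B + 2I)v = 0 gives the eigenspace spanned by (1, 3).
With v₂ = 3, v = (1, 3), so v₁ = 1.

1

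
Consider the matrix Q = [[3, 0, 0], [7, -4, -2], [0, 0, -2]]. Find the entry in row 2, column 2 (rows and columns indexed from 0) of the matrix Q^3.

-8

Characteristic polynomial: t^3 + 3t^2 - 10t - 24 = (t - 3)(t + 2)(t + 4), so the eigenvalues are -4, -2, 3.
t=3: eigenvector (1, 1, 0).
t=-4: eigenvector (0, 1, 0).
t=-2: eigenvector (0, -1, 1).
P = [[1, 0, 0], [1, 1, -1], [0, 0, 1]], D = diag(3, -4, -2), P⁻¹ = [[1, 0, 0], [-1, 1, 1], [0, 0, 1]].
Q³ = P·diag(27, -64, -8)·P⁻¹ = [[27, 0, 0], [91, -64, -56], [0, 0, -8]].
The requested entry is -8.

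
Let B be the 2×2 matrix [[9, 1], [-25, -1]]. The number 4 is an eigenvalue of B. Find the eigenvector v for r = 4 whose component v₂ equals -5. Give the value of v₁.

B − 4I = [[5, 1], [-25, -5]].
Solving (B − 4I)v = 0 gives the eigenspace spanned by (1, -5).
With v₂ = -5, v = (1, -5), so v₁ = 1.

1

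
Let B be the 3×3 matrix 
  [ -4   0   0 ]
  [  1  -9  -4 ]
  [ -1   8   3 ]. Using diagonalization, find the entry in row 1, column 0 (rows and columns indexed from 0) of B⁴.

Characteristic polynomial: t^3 + 10t^2 + 29t + 20 = (t + 1)(t + 4)(t + 5), so the eigenvalues are -5, -4, -1.
t=-4: eigenvector (1, 1, -1).
t=-1: eigenvector (0, -1, 2).
t=-5: eigenvector (0, -1, 1).
P = [[1, 0, 0], [1, -1, -1], [-1, 2, 1]], D = diag(-4, -1, -5), P⁻¹ = [[1, 0, 0], [0, 1, 1], [1, -2, -1]].
B⁴ = P·diag(256, 1, 625)·P⁻¹ = [[256, 0, 0], [-369, 1249, 624], [369, -1248, -623]].
The requested entry is -369.

-369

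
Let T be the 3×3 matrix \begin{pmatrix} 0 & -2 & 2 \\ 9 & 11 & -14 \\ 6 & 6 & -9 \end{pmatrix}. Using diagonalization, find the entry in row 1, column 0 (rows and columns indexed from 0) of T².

Characteristic polynomial: s^3 - 2s^2 - 9s + 18 = (s - 3)(s - 2)(s + 3), so the eigenvalues are -3, 2, 3.
s=2: eigenvector (1, -1, 0).
s=3: eigenvector (-2, 4, 1).
s=-3: eigenvector (0, -1, -1).
P = [[1, -2, 0], [-1, 4, -1], [0, 1, -1]], D = diag(2, 3, -3), P⁻¹ = [[3, 2, -2], [1, 1, -1], [1, 1, -2]].
T² = P·diag(4, 9, 9)·P⁻¹ = [[-6, -10, 10], [15, 19, -10], [0, 0, 9]].
The requested entry is 15.

15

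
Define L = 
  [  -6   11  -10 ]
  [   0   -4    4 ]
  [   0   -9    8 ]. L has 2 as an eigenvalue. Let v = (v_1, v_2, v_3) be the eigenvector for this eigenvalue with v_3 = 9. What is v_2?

6

L − 2I = [[-8, 11, -10], [0, -6, 4], [0, -9, 6]].
Solving (L − 2I)v = 0 gives the eigenspace spanned by (-3, 6, 9).
With v_3 = 9, v = (-3, 6, 9), so v_2 = 6.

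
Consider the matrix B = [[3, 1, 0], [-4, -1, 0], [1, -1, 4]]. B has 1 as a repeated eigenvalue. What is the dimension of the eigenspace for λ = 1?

1

B − 1I = [[2, 1, 0], [-4, -2, 0], [1, -1, 3]].
This matrix has rank 2, so its null space has dimension 3 − 2 = 1.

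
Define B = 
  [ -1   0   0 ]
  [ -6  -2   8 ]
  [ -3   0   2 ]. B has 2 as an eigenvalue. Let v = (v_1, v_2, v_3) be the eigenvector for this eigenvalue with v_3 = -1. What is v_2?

-2

B − 2I = [[-3, 0, 0], [-6, -4, 8], [-3, 0, 0]].
Solving (B − 2I)v = 0 gives the eigenspace spanned by (0, -2, -1).
With v_3 = -1, v = (0, -2, -1), so v_2 = -2.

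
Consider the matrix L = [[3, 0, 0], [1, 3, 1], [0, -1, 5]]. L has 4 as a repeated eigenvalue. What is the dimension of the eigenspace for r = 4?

1

L − 4I = [[-1, 0, 0], [1, -1, 1], [0, -1, 1]].
This matrix has rank 2, so its null space has dimension 3 − 2 = 1.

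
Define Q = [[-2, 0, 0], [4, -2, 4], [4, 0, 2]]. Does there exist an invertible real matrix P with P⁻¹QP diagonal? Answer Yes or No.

Characteristic polynomial: p(μ) = μ^3 + 2μ^2 - 4μ - 8 = (μ - 2)(μ + 2)^2.
μ = -2 has algebraic multiplicity 2; rank(Q + 2I) = 1, so geometric multiplicity = 2.
Every eigenvalue has geometric = algebraic multiplicity, so Q is diagonalizable.

Yes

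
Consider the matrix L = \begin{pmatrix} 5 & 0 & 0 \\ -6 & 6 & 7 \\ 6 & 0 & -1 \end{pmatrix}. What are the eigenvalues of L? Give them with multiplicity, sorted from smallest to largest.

-1, 5, 6

Characteristic polynomial: p(μ) = μ^3 - 10μ^2 + 19μ + 30 = (μ - 6)(μ - 5)(μ + 1).
Roots (with multiplicity): -1, 5, 6.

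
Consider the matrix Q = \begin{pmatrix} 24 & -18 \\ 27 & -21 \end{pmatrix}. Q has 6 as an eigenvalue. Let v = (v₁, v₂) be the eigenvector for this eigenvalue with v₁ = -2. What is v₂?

-2

Q − 6I = [[18, -18], [27, -27]].
Solving (Q − 6I)v = 0 gives the eigenspace spanned by (-2, -2).
With v₁ = -2, v = (-2, -2), so v₂ = -2.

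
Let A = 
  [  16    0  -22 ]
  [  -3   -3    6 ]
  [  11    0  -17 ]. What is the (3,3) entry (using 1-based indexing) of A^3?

Characteristic polynomial: μ^3 + 4μ^2 - 27μ - 90 = (μ - 5)(μ + 3)(μ + 6), so the eigenvalues are -6, -3, 5.
μ=-6: eigenvector (1, -1, 1).
μ=-3: eigenvector (0, 1, 0).
μ=5: eigenvector (2, 0, 1).
P = [[1, 0, 2], [-1, 1, 0], [1, 0, 1]], D = diag(-6, -3, 5), P⁻¹ = [[-1, 0, 2], [-1, 1, 2], [1, 0, -1]].
A³ = P·diag(-216, -27, 125)·P⁻¹ = [[466, 0, -682], [-189, -27, 378], [341, 0, -557]].
The requested entry is -557.

-557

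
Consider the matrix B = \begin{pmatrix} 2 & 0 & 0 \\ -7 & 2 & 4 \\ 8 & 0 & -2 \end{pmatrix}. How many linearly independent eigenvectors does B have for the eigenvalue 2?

B − 2I = [[0, 0, 0], [-7, 0, 4], [8, 0, -4]].
This matrix has rank 2, so its null space has dimension 3 − 2 = 1.

1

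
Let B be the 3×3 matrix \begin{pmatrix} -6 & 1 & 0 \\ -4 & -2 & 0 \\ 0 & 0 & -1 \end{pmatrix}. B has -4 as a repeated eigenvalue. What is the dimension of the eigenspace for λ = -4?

B + 4I = [[-2, 1, 0], [-4, 2, 0], [0, 0, 3]].
This matrix has rank 2, so its null space has dimension 3 − 2 = 1.

1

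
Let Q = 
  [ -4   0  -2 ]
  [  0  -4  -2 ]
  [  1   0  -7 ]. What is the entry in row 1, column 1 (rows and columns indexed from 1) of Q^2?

Characteristic polynomial: r^3 + 15r^2 + 74r + 120 = (r + 4)(r + 5)(r + 6), so the eigenvalues are -6, -5, -4.
r=-6: eigenvector (1, 1, 1).
r=-4: eigenvector (0, 1, 0).
r=-5: eigenvector (-2, -2, -1).
P = [[1, 0, -2], [1, 1, -2], [1, 0, -1]], D = diag(-6, -4, -5), P⁻¹ = [[-1, 0, 2], [-1, 1, 0], [-1, 0, 1]].
Q² = P·diag(36, 16, 25)·P⁻¹ = [[14, 0, 22], [-2, 16, 22], [-11, 0, 47]].
The requested entry is 14.

14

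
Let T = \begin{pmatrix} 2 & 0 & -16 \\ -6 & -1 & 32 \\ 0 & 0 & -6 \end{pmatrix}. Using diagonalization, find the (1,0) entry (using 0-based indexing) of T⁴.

Characteristic polynomial: s^3 + 5s^2 - 8s - 12 = (s - 2)(s + 1)(s + 6), so the eigenvalues are -6, -1, 2.
s=2: eigenvector (1, -2, 0).
s=-1: eigenvector (0, 1, 0).
s=-6: eigenvector (2, -4, 1).
P = [[1, 0, 2], [-2, 1, -4], [0, 0, 1]], D = diag(2, -1, -6), P⁻¹ = [[1, 0, -2], [2, 1, 0], [0, 0, 1]].
T⁴ = P·diag(16, 1, 1296)·P⁻¹ = [[16, 0, 2560], [-30, 1, -5120], [0, 0, 1296]].
The requested entry is -30.

-30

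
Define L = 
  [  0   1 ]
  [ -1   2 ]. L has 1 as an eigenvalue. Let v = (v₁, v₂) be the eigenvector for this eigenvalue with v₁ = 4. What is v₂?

L − 1I = [[-1, 1], [-1, 1]].
Solving (L − 1I)v = 0 gives the eigenspace spanned by (4, 4).
With v₁ = 4, v = (4, 4), so v₂ = 4.

4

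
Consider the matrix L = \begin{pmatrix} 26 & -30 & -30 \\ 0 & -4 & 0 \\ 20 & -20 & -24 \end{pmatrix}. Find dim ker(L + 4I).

L + 4I = [[30, -30, -30], [0, 0, 0], [20, -20, -20]].
This matrix has rank 1, so its null space has dimension 3 − 1 = 2.

2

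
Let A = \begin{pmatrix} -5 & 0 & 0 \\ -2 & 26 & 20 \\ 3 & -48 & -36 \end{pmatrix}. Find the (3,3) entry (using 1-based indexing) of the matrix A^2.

Characteristic polynomial: λ^3 + 15λ^2 + 74λ + 120 = (λ + 4)(λ + 5)(λ + 6), so the eigenvalues are -6, -5, -4.
λ=-6: eigenvector (0, 5, -8).
λ=-5: eigenvector (1, 2, -3).
λ=-4: eigenvector (0, 2, -3).
P = [[0, 1, 0], [5, 2, 2], [-8, -3, -3]], D = diag(-6, -5, -4), P⁻¹ = [[0, -3, -2], [1, 0, 0], [-1, 8, 5]].
A² = P·diag(36, 25, 16)·P⁻¹ = [[25, 0, 0], [18, -284, -200], [-27, 480, 336]].
The requested entry is 336.

336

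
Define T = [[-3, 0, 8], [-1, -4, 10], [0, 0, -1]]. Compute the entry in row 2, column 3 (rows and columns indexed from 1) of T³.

274

Characteristic polynomial: s^3 + 8s^2 + 19s + 12 = (s + 1)(s + 3)(s + 4), so the eigenvalues are -4, -3, -1.
s=-4: eigenvector (0, 1, 0).
s=-3: eigenvector (1, -1, 0).
s=-1: eigenvector (4, 2, 1).
P = [[0, 1, 4], [1, -1, 2], [0, 0, 1]], D = diag(-4, -3, -1), P⁻¹ = [[1, 1, -6], [1, 0, -4], [0, 0, 1]].
T³ = P·diag(-64, -27, -1)·P⁻¹ = [[-27, 0, 104], [-37, -64, 274], [0, 0, -1]].
The requested entry is 274.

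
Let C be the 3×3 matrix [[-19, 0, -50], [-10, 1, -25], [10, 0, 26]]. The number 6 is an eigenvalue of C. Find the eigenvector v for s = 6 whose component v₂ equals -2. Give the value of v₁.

C − 6I = [[-25, 0, -50], [-10, -5, -25], [10, 0, 20]].
Solving (C − 6I)v = 0 gives the eigenspace spanned by (-4, -2, 2).
With v₂ = -2, v = (-4, -2, 2), so v₁ = -4.

-4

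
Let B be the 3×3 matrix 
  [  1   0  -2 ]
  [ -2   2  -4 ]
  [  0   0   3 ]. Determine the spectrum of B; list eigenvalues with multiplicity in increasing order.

1, 2, 3

Characteristic polynomial: p(t) = t^3 - 6t^2 + 11t - 6 = (t - 3)(t - 2)(t - 1).
Roots (with multiplicity): 1, 2, 3.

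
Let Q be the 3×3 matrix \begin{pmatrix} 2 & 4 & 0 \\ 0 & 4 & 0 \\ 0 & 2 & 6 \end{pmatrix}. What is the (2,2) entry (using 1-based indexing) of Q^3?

Characteristic polynomial: r^3 - 12r^2 + 44r - 48 = (r - 6)(r - 4)(r - 2), so the eigenvalues are 2, 4, 6.
r=2: eigenvector (1, 0, 0).
r=6: eigenvector (0, 0, 1).
r=4: eigenvector (2, 1, -1).
P = [[1, 0, 2], [0, 0, 1], [0, 1, -1]], D = diag(2, 6, 4), P⁻¹ = [[1, -2, 0], [0, 1, 1], [0, 1, 0]].
Q³ = P·diag(8, 216, 64)·P⁻¹ = [[8, 112, 0], [0, 64, 0], [0, 152, 216]].
The requested entry is 64.

64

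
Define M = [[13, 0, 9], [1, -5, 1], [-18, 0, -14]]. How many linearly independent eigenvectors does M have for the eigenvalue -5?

1

M + 5I = [[18, 0, 9], [1, 0, 1], [-18, 0, -9]].
This matrix has rank 2, so its null space has dimension 3 − 2 = 1.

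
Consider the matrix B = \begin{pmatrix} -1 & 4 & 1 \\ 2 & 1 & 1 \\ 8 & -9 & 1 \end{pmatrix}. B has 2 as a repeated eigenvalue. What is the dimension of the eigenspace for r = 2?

1

B − 2I = [[-3, 4, 1], [2, -1, 1], [8, -9, -1]].
This matrix has rank 2, so its null space has dimension 3 − 2 = 1.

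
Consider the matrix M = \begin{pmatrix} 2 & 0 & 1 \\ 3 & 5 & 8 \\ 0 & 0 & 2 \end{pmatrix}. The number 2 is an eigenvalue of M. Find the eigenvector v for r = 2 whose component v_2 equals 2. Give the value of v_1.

M − 2I = [[0, 0, 1], [3, 3, 8], [0, 0, 0]].
Solving (M − 2I)v = 0 gives the eigenspace spanned by (-2, 2, 0).
With v_2 = 2, v = (-2, 2, 0), so v_1 = -2.

-2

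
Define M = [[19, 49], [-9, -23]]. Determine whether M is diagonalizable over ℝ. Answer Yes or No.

Characteristic polynomial: p(s) = s^2 + 4s + 4 = (s + 2)^2.
s = -2 has algebraic multiplicity 2; rank(M + 2I) = 1, so geometric multiplicity = 1.
Geometric multiplicity < algebraic multiplicity, so M is not diagonalizable.

No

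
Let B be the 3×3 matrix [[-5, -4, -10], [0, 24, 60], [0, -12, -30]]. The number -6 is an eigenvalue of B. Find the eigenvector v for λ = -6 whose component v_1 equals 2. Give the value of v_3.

B + 6I = [[1, -4, -10], [0, 30, 60], [0, -12, -24]].
Solving (B + 6I)v = 0 gives the eigenspace spanned by (2, -2, 1).
With v_1 = 2, v = (2, -2, 1), so v_3 = 1.

1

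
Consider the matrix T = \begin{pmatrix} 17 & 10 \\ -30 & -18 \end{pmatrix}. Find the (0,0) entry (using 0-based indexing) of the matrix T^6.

Characteristic polynomial: μ^2 + μ - 6 = (μ - 2)(μ + 3), so the eigenvalues are -3, 2.
μ=-3: eigenvector (1, -2).
μ=2: eigenvector (2, -3).
P = [[1, 2], [-2, -3]], D = diag(-3, 2), P⁻¹ = [[-3, -2], [2, 1]].
T⁶ = P·diag(729, 64)·P⁻¹ = [[-1931, -1330], [3990, 2724]].
The requested entry is -1931.

-1931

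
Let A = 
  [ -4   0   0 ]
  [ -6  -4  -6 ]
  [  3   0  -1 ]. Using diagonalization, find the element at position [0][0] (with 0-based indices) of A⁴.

256

Characteristic polynomial: t^3 + 9t^2 + 24t + 16 = (t + 1)(t + 4)^2, so the eigenvalues are -4, -4, -1.
t=-4: eigenvector (2, -1, -2).
t=-4: eigenvector (1, -1, -1).
t=-1: eigenvector (0, -2, 1).
P = [[2, 1, 0], [-1, -1, -2], [-2, -1, 1]], D = diag(-4, -4, -1), P⁻¹ = [[3, 1, 2], [-5, -2, -4], [1, 0, 1]].
A⁴ = P·diag(256, 256, 1)·P⁻¹ = [[256, 0, 0], [510, 256, 510], [-255, 0, 1]].
The requested entry is 256.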